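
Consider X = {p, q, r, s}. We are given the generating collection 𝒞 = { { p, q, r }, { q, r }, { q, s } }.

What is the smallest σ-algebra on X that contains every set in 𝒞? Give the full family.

σ(𝒞) (16 sets): { {}, { p }, { q }, { r }, { s }, { p, q }, { p, r }, { p, s }, { q, r }, { q, s }, { r, s }, { p, q, r }, { p, q, s }, { p, r, s }, { q, r, s }, X }

Trace:
Seed the family with 𝒞 together with ∅ and X: { {}, { q, r }, { q, s }, { p, q, r }, X }.
Pass 1: +4 →
  { s }  = { p, q, r }ᶜ
  { p, r }  = { q, s }ᶜ
  { p, s }  = { q, r }ᶜ
  { q, r, s }  = { q, r } ∪ { q, s }
  — 9 sets.
Pass 2: +3 →
  { p }  = { q, r, s }ᶜ
  { p, q, s }  = { p, s } ∪ { q, s }
  { p, r, s }  = { p, s } ∪ { p, r }
  — 12 sets.
Pass 3. New:
  { q }  = { p, r, s }ᶜ
  { r }  = { p, q, s }ᶜ
  — 14 sets.
Pass 4. New:
  { p, q }  = { q } ∪ { p }
  { r, s }  = { r } ∪ { s }
  — 16 sets.
Pass 5: stable.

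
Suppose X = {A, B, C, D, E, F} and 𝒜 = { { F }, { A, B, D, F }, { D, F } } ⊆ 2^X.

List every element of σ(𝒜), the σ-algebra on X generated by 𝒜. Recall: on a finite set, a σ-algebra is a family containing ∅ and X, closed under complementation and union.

σ(𝒜) (16 sets): { {}, { D }, { F }, { A, B }, { C, E }, { D, F }, { A, B, D }, { A, B, F }, { C, D, E }, { C, E, F }, { A, B, C, E }, { A, B, D, F }, { C, D, E, F }, { A, B, C, D, E }, { A, B, C, E, F }, X }

Trace:
Begin from { {}, { F }, { D, F }, { A, B, D, F }, X } (that is, 𝒜 plus ∅ and X).
Pass 1: +3 →
  { C, E }  = complement { A, B, D, F }
  { A, B, C, E }  = complement { D, F }
  { A, B, C, D, E }  = complement { F }
Pass 2: +3 →
  { C, E, F }  = { C, E } ∪ { F }
  { C, D, E, F }  = { C, E } ∪ { D, F }
  { A, B, C, E, F }  = { A, B, C, E } ∪ { F }
Pass 3 (3 new):
  { D }  = complement { A, B, C, E, F }
  { A, B }  = complement { C, D, E, F }
  { A, B, D }  = complement { C, E, F }
Pass 4: +2 →
  { A, B, F }  = { A, B } ∪ { F }
  { C, D, E }  = { D } ∪ { C, E }
Pass 5: stable.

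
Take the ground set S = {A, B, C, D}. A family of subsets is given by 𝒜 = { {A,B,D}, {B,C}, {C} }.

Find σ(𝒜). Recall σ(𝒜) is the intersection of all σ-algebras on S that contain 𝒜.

Begin from { {}, {C}, {B,C}, {A,B,D}, S } (that is, 𝒜 plus ∅ and S).
Iteration 1 adds 1:
  {A,D}  = complement {B,C}
Iteration 2 (1 new):
  {A,C,D}  = {C} ∪ {A,D}
Iteration 3: +1 →
  {B}  = complement {A,C,D}
Iteration 4: no new sets; the family is a σ-algebra.

Therefore σ(𝒜) = { {}, {B}, {C}, {A,D}, {B,C}, {A,B,D}, {A,C,D}, S } (|σ(𝒜)| = 8).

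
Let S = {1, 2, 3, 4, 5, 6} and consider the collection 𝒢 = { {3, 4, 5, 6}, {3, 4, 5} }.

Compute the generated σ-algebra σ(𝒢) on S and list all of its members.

Begin from { {}, {3, 4, 5}, {3, 4, 5, 6}, S } (that is, 𝒢 plus ∅ and S).
Round 1 adds 2:
  {1, 2}  = S∖{3, 4, 5, 6}
  {1, 2, 6}  = S∖{3, 4, 5}
  (now 6)
Round 2: 1 new —
  {1, 2, 3, 4, 5}  = {3, 4, 5} ∪ {1, 2}
  (now 7)
Round 3: 1 new —
  {6}  = S∖{1, 2, 3, 4, 5}
  (now 8)
After Round 4 the family is unchanged; done.

|σ(𝒢)| = 8.  σ(𝒢) = { {}, {6}, {1, 2}, {1, 2, 6}, {3, 4, 5}, {3, 4, 5, 6}, {1, 2, 3, 4, 5}, S }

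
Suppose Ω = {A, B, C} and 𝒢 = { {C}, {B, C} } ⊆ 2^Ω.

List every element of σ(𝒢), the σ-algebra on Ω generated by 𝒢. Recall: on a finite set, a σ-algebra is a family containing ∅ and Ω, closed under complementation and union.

Initial family (4 sets): { {}, {C}, {B, C}, Ω }.
Step 1. New:
  {A}  = ᶜ of {B, C}
  {A, B}  = ᶜ of {C}
  [6 total]
Step 2: 1 new —
  {A, C}  = {C} ∪ {A}
  [7 total]
Step 3: 1 new —
  {B}  = ᶜ of {A, C}
  [8 total]
Step 4: already closed under ᶜ and ∪.

Hence σ(𝒢) has 8 members: { {}, {A}, {B}, {C}, {A, B}, {A, C}, {B, C}, Ω }.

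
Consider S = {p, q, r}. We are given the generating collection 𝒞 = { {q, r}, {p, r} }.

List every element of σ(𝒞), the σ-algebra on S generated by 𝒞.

σ(𝒞) = { {}, {p}, {q}, {r}, {p, q}, {p, r}, {q, r}, S }

Trace:
Initial family (4 sets): { {}, {p, r}, {q, r}, S }.
Step 1 adds 2:
  {p}  = complement {q, r}
  {q}  = complement {p, r}
Step 2: 1 new —
  {p, q}  = {q} ∪ {p}
Step 3 adds 1:
  {r}  = complement {p, q}
Step 4: already closed under ᶜ and ∪.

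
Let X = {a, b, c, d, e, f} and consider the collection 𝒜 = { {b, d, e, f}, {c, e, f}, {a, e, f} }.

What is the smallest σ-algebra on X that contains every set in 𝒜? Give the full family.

|σ(𝒜)| = 16.  σ(𝒜) = { {}, {a}, {c}, {a, c}, {b, d}, {e, f}, {a, b, d}, {a, e, f}, {b, c, d}, {c, e, f}, {a, b, c, d}, {a, c, e, f}, {b, d, e, f}, {a, b, d, e, f}, {b, c, d, e, f}, X }

Derivation:
Take S₀ = 𝒜 ∪ {∅, X} = { {}, {a, e, f}, {c, e, f}, {b, d, e, f}, X }.
Step 1 adds 6:
  {a, c}  = X∖{b, d, e, f}
  {a, b, d}  = X∖{c, e, f}
  {b, c, d}  = X∖{a, e, f}
  {a, c, e, f}  = {a, e, f} ∪ {c, e, f}
  {a, b, d, e, f}  = {b, d, e, f} ∪ {a, e, f}
  {b, c, d, e, f}  = {b, d, e, f} ∪ {c, e, f}
  |family| = 11
Step 2 adds 4:
  {a}  = X∖{b, c, d, e, f}
  {c}  = X∖{a, b, d, e, f}
  {b, d}  = X∖{a, c, e, f}
  {a, b, c, d}  = {b, c, d} ∪ {a, b, d}
  |family| = 15
Step 3 adds 1:
  {e, f}  = X∖{a, b, c, d}
  |family| = 16
Step 4: already closed under ᶜ and ∪.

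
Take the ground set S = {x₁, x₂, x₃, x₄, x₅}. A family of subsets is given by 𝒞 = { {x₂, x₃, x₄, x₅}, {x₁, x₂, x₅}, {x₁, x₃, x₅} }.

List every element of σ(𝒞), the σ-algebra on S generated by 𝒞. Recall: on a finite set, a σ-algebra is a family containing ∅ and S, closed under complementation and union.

σ(𝒞) = { {}, {x₁}, {x₂}, {x₃}, {x₄}, {x₅}, {x₁, x₂}, {x₁, x₃}, {x₁, x₄}, {x₁, x₅}, {x₂, x₃}, {x₂, x₄}, {x₂, x₅}, {x₃, x₄}, {x₃, x₅}, {x₄, x₅}, {x₁, x₂, x₃}, {x₁, x₂, x₄}, {x₁, x₂, x₅}, {x₁, x₃, x₄}, {x₁, x₃, x₅}, {x₁, x₄, x₅}, {x₂, x₃, x₄}, {x₂, x₃, x₅}, {x₂, x₄, x₅}, {x₃, x₄, x₅}, {x₁, x₂, x₃, x₄}, {x₁, x₂, x₃, x₅}, {x₁, x₂, x₄, x₅}, {x₁, x₃, x₄, x₅}, {x₂, x₃, x₄, x₅}, S }

Trace:
Seed the family with 𝒞 together with ∅ and S: { {}, {x₁, x₂, x₅}, {x₁, x₃, x₅}, {x₂, x₃, x₄, x₅}, S }.
Pass 1 adds 4:
  {x₁}  = S∖{x₂, x₃, x₄, x₅}
  {x₂, x₄}  = S∖{x₁, x₃, x₅}
  {x₃, x₄}  = S∖{x₁, x₂, x₅}
  {x₁, x₂, x₃, x₅}  = {x₁, x₂, x₅} ∪ {x₁, x₃, x₅}
  (now 9)
Pass 2 adds 6:
  {x₄}  = S∖{x₁, x₂, x₃, x₅}
  {x₁, x₂, x₄}  = {x₂, x₄} ∪ {x₁}
  {x₁, x₃, x₄}  = {x₃, x₄} ∪ {x₁}
  {x₂, x₃, x₄}  = {x₃, x₄} ∪ {x₂, x₄}
  {x₁, x₂, x₄, x₅}  = {x₁, x₂, x₅} ∪ {x₂, x₄}
  {x₁, x₃, x₄, x₅}  = {x₃, x₄} ∪ {x₁, x₃, x₅}
  (now 15)
Pass 3 (7 new):
  {x₂}  = S∖{x₁, x₃, x₄, x₅}
  {x₃}  = S∖{x₁, x₂, x₄, x₅}
  {x₁, x₄}  = {x₄} ∪ {x₁}
  {x₁, x₅}  = S∖{x₂, x₃, x₄}
  {x₂, x₅}  = S∖{x₁, x₃, x₄}
  {x₃, x₅}  = S∖{x₁, x₂, x₄}
  {x₁, x₂, x₃, x₄}  = {x₁, x₂, x₄} ∪ {x₃, x₄}
  (now 22)
Pass 4. New:
  {x₅}  = S∖{x₁, x₂, x₃, x₄}
  {x₁, x₂}  = {x₂} ∪ {x₁}
  {x₁, x₃}  = {x₃} ∪ {x₁}
  {x₂, x₃}  = {x₂} ∪ {x₃}
  {x₁, x₄, x₅}  = {x₁, x₄} ∪ {x₁, x₅}
  {x₂, x₃, x₅}  = S∖{x₁, x₄}
  {x₂, x₄, x₅}  = {x₂, x₅} ∪ {x₂, x₄}
  {x₃, x₄, x₅}  = {x₃, x₄} ∪ {x₃, x₅}
  (now 30)
Pass 5 (2 new):
  {x₄, x₅}  = {x₅} ∪ {x₄}
  {x₁, x₂, x₃}  = {x₁, x₂} ∪ {x₃}
  (now 32)
Pass 6: closed — nothing new.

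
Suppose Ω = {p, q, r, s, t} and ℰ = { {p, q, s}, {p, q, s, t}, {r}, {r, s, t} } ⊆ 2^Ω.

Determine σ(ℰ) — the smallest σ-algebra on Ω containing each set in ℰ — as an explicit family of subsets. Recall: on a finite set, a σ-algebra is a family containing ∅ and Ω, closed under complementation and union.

Answer: σ(ℰ) = { ∅, {r}, {s}, {t}, {p, q}, {r, s}, {r, t}, {s, t}, {p, q, r}, {p, q, s}, {p, q, t}, {r, s, t}, {p, q, r, s}, {p, q, r, t}, {p, q, s, t}, Ω }

Check:
Initial family (6 sets): { ∅, {r}, {p, q, s}, {r, s, t}, {p, q, s, t}, Ω }.
Round 1 (3 new):
  {p, q}  = {r, s, t}ᶜ
  {r, t}  = {p, q, s}ᶜ
  {p, q, r, s}  = {r} ∪ {p, q, s}
  [9 total]
Round 2: +3 →
  {t}  = {p, q, r, s}ᶜ
  {p, q, r}  = {p, q} ∪ {r}
  {p, q, r, t}  = {p, q} ∪ {r, t}
  [12 total]
Round 3. New:
  {s}  = {p, q, r, t}ᶜ
  {s, t}  = {p, q, r}ᶜ
  {p, q, t}  = {p, q} ∪ {t}
  [15 total]
Round 4: 1 new —
  {r, s}  = {p, q, t}ᶜ
  [16 total]
Round 5: already closed under ᶜ and ∪.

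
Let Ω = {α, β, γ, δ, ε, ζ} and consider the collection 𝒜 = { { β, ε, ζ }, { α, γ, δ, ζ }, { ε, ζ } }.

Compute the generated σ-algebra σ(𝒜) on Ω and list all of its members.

|σ(𝒜)| = 16.  σ(𝒜) = { {  }, { β }, { ε }, { ζ }, { β, ε }, { β, ζ }, { ε, ζ }, { α, γ, δ }, { β, ε, ζ }, { α, β, γ, δ }, { α, γ, δ, ε }, { α, γ, δ, ζ }, { α, β, γ, δ, ε }, { α, β, γ, δ, ζ }, { α, γ, δ, ε, ζ }, Ω }

Working:
Begin from { {  }, { ε, ζ }, { β, ε, ζ }, { α, γ, δ, ζ }, Ω } (that is, 𝒜 plus ∅ and Ω).
Round 1: +4 →
  { β, ε }  = ᶜ of { α, γ, δ, ζ }
  { α, γ, δ }  = ᶜ of { β, ε, ζ }
  { α, β, γ, δ }  = ᶜ of { ε, ζ }
  { α, γ, δ, ε, ζ }  = { ε, ζ } ∪ { α, γ, δ, ζ }
  [9 total]
Round 2 adds 3:
  { β }  = ᶜ of { α, γ, δ, ε, ζ }
  { α, β, γ, δ, ε }  = { β, ε } ∪ { α, γ, δ }
  { α, β, γ, δ, ζ }  = { α, γ, δ, ζ } ∪ { α, β, γ, δ }
  [12 total]
Round 3 (2 new):
  { ε }  = ᶜ of { α, β, γ, δ, ζ }
  { ζ }  = ᶜ of { α, β, γ, δ, ε }
  [14 total]
Round 4 (2 new):
  { β, ζ }  = { β } ∪ { ζ }
  { α, γ, δ, ε }  = { α, γ, δ } ∪ { ε }
  [16 total]
Round 5: no new sets; the family is a σ-algebra.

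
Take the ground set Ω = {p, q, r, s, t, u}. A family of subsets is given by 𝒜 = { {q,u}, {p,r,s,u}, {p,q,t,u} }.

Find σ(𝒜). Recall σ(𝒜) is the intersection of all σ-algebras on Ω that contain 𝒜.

Answer: σ(𝒜) = { {}, {p}, {q}, {t}, {u}, {p,q}, {p,t}, {p,u}, {q,t}, {q,u}, {r,s}, {t,u}, {p,q,t}, {p,q,u}, {p,r,s}, {p,t,u}, {q,r,s}, {q,t,u}, {r,s,t}, {r,s,u}, {p,q,r,s}, {p,q,t,u}, {p,r,s,t}, {p,r,s,u}, {q,r,s,t}, {q,r,s,u}, {r,s,t,u}, {p,q,r,s,t}, {p,q,r,s,u}, {p,r,s,t,u}, {q,r,s,t,u}, Ω }

Trace:
Initial family (5 sets): { {}, {q,u}, {p,q,t,u}, {p,r,s,u}, Ω }.
Round 1 (4 new):
  {q,t}  = {p,r,s,u}ᶜ
  {r,s}  = {p,q,t,u}ᶜ
  {p,r,s,t}  = {q,u}ᶜ
  {p,q,r,s,u}  = {p,r,s,u} ∪ {q,u}
  [9 total]
Round 2 (6 new):
  {t}  = {p,q,r,s,u}ᶜ
  {q,t,u}  = {q,t} ∪ {q,u}
  {q,r,s,t}  = {q,t} ∪ {r,s}
  {q,r,s,u}  = {r,s} ∪ {q,u}
  {p,q,r,s,t}  = {q,t} ∪ {p,r,s,t}
  {p,r,s,t,u}  = {p,r,s,t} ∪ {p,r,s,u}
  [15 total]
Round 3: +7 →
  {q}  = {p,r,s,t,u}ᶜ
  {u}  = {p,q,r,s,t}ᶜ
  {p,t}  = {q,r,s,u}ᶜ
  {p,u}  = {q,r,s,t}ᶜ
  {p,r,s}  = {q,t,u}ᶜ
  {r,s,t}  = {r,s} ∪ {t}
  {q,r,s,t,u}  = {q,t} ∪ {q,r,s,u}
  [22 total]
Round 4 (9 new):
  {p}  = {q,r,s,t,u}ᶜ
  {t,u}  = {u} ∪ {t}
  {p,q,t}  = {q,t} ∪ {p,t}
  {p,q,u}  = {r,s,t}ᶜ
  {p,t,u}  = {p,u} ∪ {p,t}
  {q,r,s}  = {r,s} ∪ {q}
  {r,s,u}  = {r,s} ∪ {u}
  {p,q,r,s}  = {q} ∪ {p,r,s}
  {r,s,t,u}  = {r,s,t} ∪ {u}
  [31 total]
Round 5 (1 new):
  {p,q}  = {r,s,t,u}ᶜ
  [32 total]
After Round 6 the family is unchanged; done.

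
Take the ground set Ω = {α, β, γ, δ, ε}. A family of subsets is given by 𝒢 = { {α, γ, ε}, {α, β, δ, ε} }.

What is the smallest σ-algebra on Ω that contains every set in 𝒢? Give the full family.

Initial family (4 sets): { {}, {α, γ, ε}, {α, β, δ, ε}, Ω }.
Pass 1 (2 new):
  {γ}  = {α, β, δ, ε}ᶜ
  {β, δ}  = {α, γ, ε}ᶜ
Pass 2. New:
  {β, γ, δ}  = {γ} ∪ {β, δ}
Pass 3 (1 new):
  {α, ε}  = {β, γ, δ}ᶜ
Pass 4 adds nothing — fixpoint reached.

|σ(𝒢)| = 8.  σ(𝒢) = { {}, {γ}, {α, ε}, {β, δ}, {α, γ, ε}, {β, γ, δ}, {α, β, δ, ε}, Ω }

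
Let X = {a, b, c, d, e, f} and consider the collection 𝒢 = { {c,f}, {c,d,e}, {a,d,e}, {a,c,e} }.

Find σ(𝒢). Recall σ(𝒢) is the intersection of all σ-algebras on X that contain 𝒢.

Take S₀ = 𝒢 ∪ {∅, X} = { ∅, {c,f}, {a,c,e}, {a,d,e}, {c,d,e}, X }.
Round 1 (8 new):
  {a,b,f}  = ᶜ of {c,d,e}
  {b,c,f}  = ᶜ of {a,d,e}
  {b,d,f}  = ᶜ of {a,c,e}
  {a,b,d,e}  = ᶜ of {c,f}
  {a,c,d,e}  = {a,d,e} ∪ {c,d,e}
  {a,c,e,f}  = {c,f} ∪ {a,c,e}
  {c,d,e,f}  = {c,d,e} ∪ {c,f}
  {a,c,d,e,f}  = {a,d,e} ∪ {c,f}
  — 14 sets.
Round 2. New:
  {b}  = ᶜ of {a,c,d,e,f}
  {a,b}  = ᶜ of {c,d,e,f}
  {b,d}  = ᶜ of {a,c,e,f}
  {b,f}  = ᶜ of {a,c,d,e}
  {a,b,c,f}  = {b,c,f} ∪ {a,b,f}
  {a,b,d,f}  = {b,d,f} ∪ {a,b,f}
  {b,c,d,f}  = {b,d,f} ∪ {b,c,f}
  {a,b,c,d,e}  = {c,d,e} ∪ {a,b,d,e}
  {a,b,c,e,f}  = {a,c,e,f} ∪ {b,c,f}
  {a,b,d,e,f}  = {a,d,e} ∪ {b,d,f}
  {b,c,d,e,f}  = {b,d,f} ∪ {c,d,e}
  — 25 sets.
Round 3. New:
  {a}  = ᶜ of {b,c,d,e,f}
  {c}  = ᶜ of {a,b,d,e,f}
  {d}  = ᶜ of {a,b,c,e,f}
  {f}  = ᶜ of {a,b,c,d,e}
  {a,e}  = ᶜ of {b,c,d,f}
  {c,e}  = ᶜ of {a,b,d,f}
  {d,e}  = ᶜ of {a,b,c,f}
  {a,b,d}  = {b,d} ∪ {a,b}
  {a,b,c,e}  = {a,c,e} ∪ {b}
  {b,c,d,e}  = {c,d,e} ∪ {b}
  {a,b,c,d,f}  = {b,d,f} ∪ {a,b,c,f}
  — 36 sets.
Round 4 (22 new):
  {e}  = ᶜ of {a,b,c,d,f}
  {a,c}  = {a} ∪ {c}
  {a,d}  = {a} ∪ {d}
  {a,f}  = ᶜ of {b,c,d,e}
  {b,c}  = {b} ∪ {c}
  {c,d}  = {c} ∪ {d}
  {d,f}  = ᶜ of {a,b,c,e}
  {a,b,c}  = {a,b} ∪ {c}
  {a,b,e}  = {a,b} ∪ {a,e}
  {a,c,f}  = {a} ∪ {c,f}
  {a,e,f}  = {f} ∪ {a,e}
  {b,c,d}  = {c} ∪ {b,d}
  {b,c,e}  = {b} ∪ {c,e}
  {b,d,e}  = {b} ∪ {d,e}
  {c,d,f}  = {c,f} ∪ {d}
  {c,e,f}  = ᶜ of {a,b,d}
  {d,e,f}  = {f} ∪ {d,e}
  {a,b,c,d}  = {a,b,d} ∪ {c}
  {a,b,e,f}  = {b,f} ∪ {a,e}
  {a,d,e,f}  = {a,d,e} ∪ {f}
  {b,c,e,f}  = {b,c,f} ∪ {c,e}
  {b,d,e,f}  = {b,d,f} ∪ {d,e}
  — 58 sets.
Round 5: +6 →
  {b,e}  = {b} ∪ {e}
  {e,f}  = ᶜ of {a,b,c,d}
  {a,c,d}  = {c,d} ∪ {a,d}
  {a,d,f}  = ᶜ of {b,c,e}
  {b,e,f}  = {b,f} ∪ {e}
  {a,c,d,f}  = {c,d} ∪ {a,c,f}
  — 64 sets.
Round 6: stable.

|σ(𝒢)| = 64.  σ(𝒢) = { ∅, {a}, {b}, {c}, {d}, {e}, {f}, {a,b}, {a,c}, {a,d}, {a,e}, {a,f}, {b,c}, {b,d}, {b,e}, {b,f}, {c,d}, {c,e}, {c,f}, {d,e}, {d,f}, {e,f}, {a,b,c}, {a,b,d}, {a,b,e}, {a,b,f}, {a,c,d}, {a,c,e}, {a,c,f}, {a,d,e}, {a,d,f}, {a,e,f}, {b,c,d}, {b,c,e}, {b,c,f}, {b,d,e}, {b,d,f}, {b,e,f}, {c,d,e}, {c,d,f}, {c,e,f}, {d,e,f}, {a,b,c,d}, {a,b,c,e}, {a,b,c,f}, {a,b,d,e}, {a,b,d,f}, {a,b,e,f}, {a,c,d,e}, {a,c,d,f}, {a,c,e,f}, {a,d,e,f}, {b,c,d,e}, {b,c,d,f}, {b,c,e,f}, {b,d,e,f}, {c,d,e,f}, {a,b,c,d,e}, {a,b,c,d,f}, {a,b,c,e,f}, {a,b,d,e,f}, {a,c,d,e,f}, {b,c,d,e,f}, X }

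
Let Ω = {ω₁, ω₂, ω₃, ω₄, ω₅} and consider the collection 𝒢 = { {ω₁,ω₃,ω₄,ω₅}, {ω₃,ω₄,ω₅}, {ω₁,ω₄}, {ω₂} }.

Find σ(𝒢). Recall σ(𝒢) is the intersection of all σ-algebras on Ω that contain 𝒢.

Begin from { ∅, {ω₂}, {ω₁,ω₄}, {ω₃,ω₄,ω₅}, {ω₁,ω₃,ω₄,ω₅}, Ω } (that is, 𝒢 plus ∅ and Ω).
Pass 1 (4 new):
  {ω₁,ω₂}  = complement {ω₃,ω₄,ω₅}
  {ω₁,ω₂,ω₄}  = {ω₁,ω₄} ∪ {ω₂}
  {ω₂,ω₃,ω₅}  = complement {ω₁,ω₄}
  {ω₂,ω₃,ω₄,ω₅}  = {ω₃,ω₄,ω₅} ∪ {ω₂}
  — 10 sets.
Pass 2: +3 →
  {ω₁}  = complement {ω₂,ω₃,ω₄,ω₅}
  {ω₃,ω₅}  = complement {ω₁,ω₂,ω₄}
  {ω₁,ω₂,ω₃,ω₅}  = {ω₁,ω₂} ∪ {ω₂,ω₃,ω₅}
  — 13 sets.
Pass 3. New:
  {ω₄}  = complement {ω₁,ω₂,ω₃,ω₅}
  {ω₁,ω₃,ω₅}  = {ω₃,ω₅} ∪ {ω₁}
  — 15 sets.
Pass 4: +1 →
  {ω₂,ω₄}  = complement {ω₁,ω₃,ω₅}
  — 16 sets.
Pass 5: already closed under ᶜ and ∪.

Hence σ(𝒢) has 16 members: { ∅, {ω₁}, {ω₂}, {ω₄}, {ω₁,ω₂}, {ω₁,ω₄}, {ω₂,ω₄}, {ω₃,ω₅}, {ω₁,ω₂,ω₄}, {ω₁,ω₃,ω₅}, {ω₂,ω₃,ω₅}, {ω₃,ω₄,ω₅}, {ω₁,ω₂,ω₃,ω₅}, {ω₁,ω₃,ω₄,ω₅}, {ω₂,ω₃,ω₄,ω₅}, Ω }.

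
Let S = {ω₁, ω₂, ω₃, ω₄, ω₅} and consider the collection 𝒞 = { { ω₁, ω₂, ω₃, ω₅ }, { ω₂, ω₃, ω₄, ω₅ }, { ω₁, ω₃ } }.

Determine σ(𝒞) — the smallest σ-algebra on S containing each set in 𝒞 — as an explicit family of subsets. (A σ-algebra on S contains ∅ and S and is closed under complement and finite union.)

Begin from { {}, { ω₁, ω₃ }, { ω₁, ω₂, ω₃, ω₅ }, { ω₂, ω₃, ω₄, ω₅ }, S } (that is, 𝒞 plus ∅ and S).
Step 1. New:
  { ω₁ }  = { ω₂, ω₃, ω₄, ω₅ }ᶜ
  { ω₄ }  = { ω₁, ω₂, ω₃, ω₅ }ᶜ
  { ω₂, ω₄, ω₅ }  = { ω₁, ω₃ }ᶜ
  — 8 sets.
Step 2 adds 3:
  { ω₁, ω₄ }  = { ω₄ } ∪ { ω₁ }
  { ω₁, ω₃, ω₄ }  = { ω₄ } ∪ { ω₁, ω₃ }
  { ω₁, ω₂, ω₄, ω₅ }  = { ω₂, ω₄, ω₅ } ∪ { ω₁ }
  — 11 sets.
Step 3 (3 new):
  { ω₃ }  = { ω₁, ω₂, ω₄, ω₅ }ᶜ
  { ω₂, ω₅ }  = { ω₁, ω₃, ω₄ }ᶜ
  { ω₂, ω₃, ω₅ }  = { ω₁, ω₄ }ᶜ
  — 14 sets.
Step 4 (2 new):
  { ω₃, ω₄ }  = { ω₃ } ∪ { ω₄ }
  { ω₁, ω₂, ω₅ }  = { ω₂, ω₅ } ∪ { ω₁ }
  — 16 sets.
Step 5: no new sets; the family is a σ-algebra.

Therefore σ(𝒞) = { {}, { ω₁ }, { ω₃ }, { ω₄ }, { ω₁, ω₃ }, { ω₁, ω₄ }, { ω₂, ω₅ }, { ω₃, ω₄ }, { ω₁, ω₂, ω₅ }, { ω₁, ω₃, ω₄ }, { ω₂, ω₃, ω₅ }, { ω₂, ω₄, ω₅ }, { ω₁, ω₂, ω₃, ω₅ }, { ω₁, ω₂, ω₄, ω₅ }, { ω₂, ω₃, ω₄, ω₅ }, S } (|σ(𝒞)| = 16).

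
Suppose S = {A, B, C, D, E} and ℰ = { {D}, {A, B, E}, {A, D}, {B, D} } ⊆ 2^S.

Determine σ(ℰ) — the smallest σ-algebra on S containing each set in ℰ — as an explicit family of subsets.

σ(ℰ) = { {}, {A}, {B}, {C}, {D}, {E}, {A, B}, {A, C}, {A, D}, {A, E}, {B, C}, {B, D}, {B, E}, {C, D}, {C, E}, {D, E}, {A, B, C}, {A, B, D}, {A, B, E}, {A, C, D}, {A, C, E}, {A, D, E}, {B, C, D}, {B, C, E}, {B, D, E}, {C, D, E}, {A, B, C, D}, {A, B, C, E}, {A, B, D, E}, {A, C, D, E}, {B, C, D, E}, S }

Trace:
Initial family (6 sets): { {}, {D}, {A, D}, {B, D}, {A, B, E}, S }.
Pass 1 (6 new):
  {C, D}  = {A, B, E}ᶜ
  {A, B, D}  = {A, D} ∪ {B, D}
  {A, C, E}  = {B, D}ᶜ
  {B, C, E}  = {A, D}ᶜ
  {A, B, C, E}  = {D}ᶜ
  {A, B, D, E}  = {A, B, E} ∪ {A, D}
  (now 12)
Pass 2 (7 new):
  {C}  = {A, B, D, E}ᶜ
  {C, E}  = {A, B, D}ᶜ
  {A, C, D}  = {C, D} ∪ {A, D}
  {B, C, D}  = {C, D} ∪ {B, D}
  {A, B, C, D}  = {C, D} ∪ {A, B, D}
  {A, C, D, E}  = {C, D} ∪ {A, C, E}
  {B, C, D, E}  = {C, D} ∪ {B, C, E}
  (now 19)
Pass 3: 6 new —
  {A}  = {B, C, D, E}ᶜ
  {B}  = {A, C, D, E}ᶜ
  {E}  = {A, B, C, D}ᶜ
  {A, E}  = {B, C, D}ᶜ
  {B, E}  = {A, C, D}ᶜ
  {C, D, E}  = {C, D} ∪ {C, E}
  (now 25)
Pass 4 (6 new):
  {A, B}  = {C, D, E}ᶜ
  {A, C}  = {C} ∪ {A}
  {B, C}  = {B} ∪ {C}
  {D, E}  = {E} ∪ {D}
  {A, D, E}  = {E} ∪ {A, D}
  {B, D, E}  = {B, E} ∪ {D}
  (now 31)
Pass 5: +1 →
  {A, B, C}  = {D, E}ᶜ
  (now 32)
Pass 6: stable.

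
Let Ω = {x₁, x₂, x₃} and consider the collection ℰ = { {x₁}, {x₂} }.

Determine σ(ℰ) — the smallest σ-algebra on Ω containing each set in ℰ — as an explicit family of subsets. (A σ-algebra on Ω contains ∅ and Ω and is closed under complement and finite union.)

σ(ℰ) (8 sets): { {}, {x₁}, {x₂}, {x₃}, {x₁,x₂}, {x₁,x₃}, {x₂,x₃}, Ω }

Trace:
Take S₀ = ℰ ∪ {∅, Ω} = { {}, {x₁}, {x₂}, Ω }.
Step 1 (3 new):
  {x₁,x₂}  = {x₁} ∪ {x₂}
  {x₁,x₃}  = {x₂}ᶜ
  {x₂,x₃}  = {x₁}ᶜ
  [7 total]
Step 2: +1 →
  {x₃}  = {x₁,x₂}ᶜ
  [8 total]
After Step 3 the family is unchanged; done.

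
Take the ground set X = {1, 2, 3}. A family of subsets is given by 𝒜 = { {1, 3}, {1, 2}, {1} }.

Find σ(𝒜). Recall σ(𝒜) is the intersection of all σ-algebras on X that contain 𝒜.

Answer: σ(𝒜) = { ∅, {1}, {2}, {3}, {1, 2}, {1, 3}, {2, 3}, X }

Derivation:
Initial family (5 sets): { ∅, {1}, {1, 2}, {1, 3}, X }.
Step 1: 3 new —
  {2}  = {1, 3}ᶜ
  {3}  = {1, 2}ᶜ
  {2, 3}  = {1}ᶜ
  — 8 sets.
Step 2: already closed under ᶜ and ∪.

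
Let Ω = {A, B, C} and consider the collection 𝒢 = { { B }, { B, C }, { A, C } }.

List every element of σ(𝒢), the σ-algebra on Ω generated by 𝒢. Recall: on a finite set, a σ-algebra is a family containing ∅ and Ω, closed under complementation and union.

Begin from { {  }, { B }, { A, C }, { B, C }, Ω } (that is, 𝒢 plus ∅ and Ω).
Iteration 1: +1 →
  { A }  = { B, C }ᶜ
  |family| = 6
Iteration 2: +1 →
  { A, B }  = { B } ∪ { A }
  |family| = 7
Iteration 3: +1 →
  { C }  = { A, B }ᶜ
  |family| = 8
Iteration 4: already closed under ᶜ and ∪.

|σ(𝒢)| = 8.  σ(𝒢) = { {  }, { A }, { B }, { C }, { A, B }, { A, C }, { B, C }, Ω }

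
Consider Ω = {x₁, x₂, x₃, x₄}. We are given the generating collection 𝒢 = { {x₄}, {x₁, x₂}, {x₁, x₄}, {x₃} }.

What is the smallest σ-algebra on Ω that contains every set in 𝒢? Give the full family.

Start: 𝒢 ∪ {∅, Ω} = { ∅, {x₃}, {x₄}, {x₁, x₂}, {x₁, x₄}, Ω }.
Pass 1 adds 5:
  {x₂, x₃}  = {x₁, x₄}ᶜ
  {x₃, x₄}  = {x₁, x₂}ᶜ
  {x₁, x₂, x₃}  = {x₄}ᶜ
  {x₁, x₂, x₄}  = {x₃}ᶜ
  {x₁, x₃, x₄}  = {x₃} ∪ {x₁, x₄}
  [11 total]
Pass 2: 2 new —
  {x₂}  = {x₁, x₃, x₄}ᶜ
  {x₂, x₃, x₄}  = {x₃, x₄} ∪ {x₂, x₃}
  [13 total]
Pass 3: +2 →
  {x₁}  = {x₂, x₃, x₄}ᶜ
  {x₂, x₄}  = {x₄} ∪ {x₂}
  [15 total]
Pass 4. New:
  {x₁, x₃}  = {x₂, x₄}ᶜ
  [16 total]
Pass 5: already closed under ᶜ and ∪.

Hence σ(𝒢) has 16 members: { ∅, {x₁}, {x₂}, {x₃}, {x₄}, {x₁, x₂}, {x₁, x₃}, {x₁, x₄}, {x₂, x₃}, {x₂, x₄}, {x₃, x₄}, {x₁, x₂, x₃}, {x₁, x₂, x₄}, {x₁, x₃, x₄}, {x₂, x₃, x₄}, Ω }.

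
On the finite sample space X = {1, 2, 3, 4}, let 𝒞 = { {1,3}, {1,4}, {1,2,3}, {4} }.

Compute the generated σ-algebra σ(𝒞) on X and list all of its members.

σ(𝒞) = { ∅, {1}, {2}, {3}, {4}, {1,2}, {1,3}, {1,4}, {2,3}, {2,4}, {3,4}, {1,2,3}, {1,2,4}, {1,3,4}, {2,3,4}, X }

Working:
Start: 𝒞 ∪ {∅, X} = { ∅, {4}, {1,3}, {1,4}, {1,2,3}, X }.
Pass 1: +3 →
  {2,3}  = X∖{1,4}
  {2,4}  = X∖{1,3}
  {1,3,4}  = {1,4} ∪ {1,3}
  — 9 sets.
Pass 2 adds 3:
  {2}  = X∖{1,3,4}
  {1,2,4}  = {1,4} ∪ {2,4}
  {2,3,4}  = {2,3} ∪ {4}
  — 12 sets.
Pass 3: +2 →
  {1}  = X∖{2,3,4}
  {3}  = X∖{1,2,4}
  — 14 sets.
Pass 4 (2 new):
  {1,2}  = {2} ∪ {1}
  {3,4}  = {3} ∪ {4}
  — 16 sets.
Pass 5 adds nothing — fixpoint reached.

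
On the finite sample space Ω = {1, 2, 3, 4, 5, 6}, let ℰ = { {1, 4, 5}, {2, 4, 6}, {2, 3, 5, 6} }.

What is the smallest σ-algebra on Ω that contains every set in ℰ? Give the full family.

|σ(ℰ)| = 32.  σ(ℰ) = { ∅, {1}, {3}, {4}, {5}, {1, 3}, {1, 4}, {1, 5}, {2, 6}, {3, 4}, {3, 5}, {4, 5}, {1, 2, 6}, {1, 3, 4}, {1, 3, 5}, {1, 4, 5}, {2, 3, 6}, {2, 4, 6}, {2, 5, 6}, {3, 4, 5}, {1, 2, 3, 6}, {1, 2, 4, 6}, {1, 2, 5, 6}, {1, 3, 4, 5}, {2, 3, 4, 6}, {2, 3, 5, 6}, {2, 4, 5, 6}, {1, 2, 3, 4, 6}, {1, 2, 3, 5, 6}, {1, 2, 4, 5, 6}, {2, 3, 4, 5, 6}, Ω }

Trace:
Seed the family with ℰ together with ∅ and Ω: { ∅, {1, 4, 5}, {2, 4, 6}, {2, 3, 5, 6}, Ω }.
Step 1: 5 new —
  {1, 4}  = complement {2, 3, 5, 6}
  {1, 3, 5}  = complement {2, 4, 6}
  {2, 3, 6}  = complement {1, 4, 5}
  {1, 2, 4, 5, 6}  = {1, 4, 5} ∪ {2, 4, 6}
  {2, 3, 4, 5, 6}  = {2, 4, 6} ∪ {2, 3, 5, 6}
Step 2. New:
  {1}  = complement {2, 3, 4, 5, 6}
  {3}  = complement {1, 2, 4, 5, 6}
  {1, 2, 4, 6}  = {2, 4, 6} ∪ {1, 4}
  {1, 3, 4, 5}  = {1, 4, 5} ∪ {1, 3, 5}
  {2, 3, 4, 6}  = {2, 4, 6} ∪ {2, 3, 6}
  {1, 2, 3, 4, 6}  = {2, 3, 6} ∪ {1, 4}
  {1, 2, 3, 5, 6}  = {2, 3, 6} ∪ {1, 3, 5}
Step 3: 8 new —
  {4}  = complement {1, 2, 3, 5, 6}
  {5}  = complement {1, 2, 3, 4, 6}
  {1, 3}  = {3} ∪ {1}
  {1, 5}  = complement {2, 3, 4, 6}
  {2, 6}  = complement {1, 3, 4, 5}
  {3, 5}  = complement {1, 2, 4, 6}
  {1, 3, 4}  = {3} ∪ {1, 4}
  {1, 2, 3, 6}  = {2, 3, 6} ∪ {1}
Step 4. New:
  {3, 4}  = {3} ∪ {4}
  {4, 5}  = complement {1, 2, 3, 6}
  {1, 2, 6}  = {1} ∪ {2, 6}
  {2, 5, 6}  = complement {1, 3, 4}
  {3, 4, 5}  = {4} ∪ {3, 5}
  {1, 2, 5, 6}  = {2, 6} ∪ {1, 5}
  {2, 4, 5, 6}  = complement {1, 3}
Step 5 adds nothing — fixpoint reached.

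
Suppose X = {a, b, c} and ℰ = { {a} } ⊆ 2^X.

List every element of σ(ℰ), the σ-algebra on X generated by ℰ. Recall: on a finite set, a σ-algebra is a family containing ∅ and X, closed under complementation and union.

σ(ℰ) = { {}, {a}, {b,c}, X }

Check:
Begin from { {}, {a}, X } (that is, ℰ plus ∅ and X).
Pass 1: 1 new —
  {b,c}  = {a}ᶜ
  [4 total]
Pass 2: no new sets; the family is a σ-algebra.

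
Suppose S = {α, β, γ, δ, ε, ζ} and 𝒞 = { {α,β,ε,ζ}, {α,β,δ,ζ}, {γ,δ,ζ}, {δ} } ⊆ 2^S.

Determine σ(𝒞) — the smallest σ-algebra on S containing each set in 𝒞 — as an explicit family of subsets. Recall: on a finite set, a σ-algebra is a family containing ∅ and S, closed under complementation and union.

|σ(𝒞)| = 32.  σ(𝒞) = { {}, {γ}, {δ}, {ε}, {ζ}, {α,β}, {γ,δ}, {γ,ε}, {γ,ζ}, {δ,ε}, {δ,ζ}, {ε,ζ}, {α,β,γ}, {α,β,δ}, {α,β,ε}, {α,β,ζ}, {γ,δ,ε}, {γ,δ,ζ}, {γ,ε,ζ}, {δ,ε,ζ}, {α,β,γ,δ}, {α,β,γ,ε}, {α,β,γ,ζ}, {α,β,δ,ε}, {α,β,δ,ζ}, {α,β,ε,ζ}, {γ,δ,ε,ζ}, {α,β,γ,δ,ε}, {α,β,γ,δ,ζ}, {α,β,γ,ε,ζ}, {α,β,δ,ε,ζ}, S }

Derivation:
Seed the family with 𝒞 together with ∅ and S: { {}, {δ}, {γ,δ,ζ}, {α,β,δ,ζ}, {α,β,ε,ζ}, S }.
Iteration 1 (6 new):
  {γ,δ}  = S∖{α,β,ε,ζ}
  {γ,ε}  = S∖{α,β,δ,ζ}
  {α,β,ε}  = S∖{γ,δ,ζ}
  {α,β,γ,δ,ζ}  = {α,β,δ,ζ} ∪ {γ,δ,ζ}
  {α,β,γ,ε,ζ}  = S∖{δ}
  {α,β,δ,ε,ζ}  = {α,β,δ,ζ} ∪ {α,β,ε,ζ}
  |family| = 12
Iteration 2 (7 new):
  {γ}  = S∖{α,β,δ,ε,ζ}
  {ε}  = S∖{α,β,γ,δ,ζ}
  {γ,δ,ε}  = {γ,δ} ∪ {γ,ε}
  {α,β,γ,ε}  = {α,β,ε} ∪ {γ,ε}
  {α,β,δ,ε}  = {α,β,ε} ∪ {δ}
  {γ,δ,ε,ζ}  = {γ,ε} ∪ {γ,δ,ζ}
  {α,β,γ,δ,ε}  = {γ,δ} ∪ {α,β,ε}
  |family| = 19
Iteration 3. New:
  {ζ}  = S∖{α,β,γ,δ,ε}
  {α,β}  = S∖{γ,δ,ε,ζ}
  {γ,ζ}  = S∖{α,β,δ,ε}
  {δ,ε}  = {ε} ∪ {δ}
  {δ,ζ}  = S∖{α,β,γ,ε}
  {α,β,ζ}  = S∖{γ,δ,ε}
  |family| = 25
Iteration 4: +7 →
  {ε,ζ}  = {ζ} ∪ {ε}
  {α,β,γ}  = {α,β} ∪ {γ}
  {α,β,δ}  = {α,β} ∪ {δ}
  {γ,ε,ζ}  = {ζ} ∪ {γ,ε}
  {δ,ε,ζ}  = {ζ} ∪ {δ,ε}
  {α,β,γ,δ}  = {γ,δ} ∪ {α,β}
  {α,β,γ,ζ}  = S∖{δ,ε}
  |family| = 32
Iteration 5: no new sets; the family is a σ-algebra.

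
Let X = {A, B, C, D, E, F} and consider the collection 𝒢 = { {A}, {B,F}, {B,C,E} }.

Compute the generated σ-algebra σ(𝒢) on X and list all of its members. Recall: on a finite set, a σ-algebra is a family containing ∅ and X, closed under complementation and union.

σ(𝒢) (32 sets): { {}, {A}, {B}, {D}, {F}, {A,B}, {A,D}, {A,F}, {B,D}, {B,F}, {C,E}, {D,F}, {A,B,D}, {A,B,F}, {A,C,E}, {A,D,F}, {B,C,E}, {B,D,F}, {C,D,E}, {C,E,F}, {A,B,C,E}, {A,B,D,F}, {A,C,D,E}, {A,C,E,F}, {B,C,D,E}, {B,C,E,F}, {C,D,E,F}, {A,B,C,D,E}, {A,B,C,E,F}, {A,C,D,E,F}, {B,C,D,E,F}, X }

Derivation:
Seed the family with 𝒢 together with ∅ and X: { {}, {A}, {B,F}, {B,C,E}, X }.
Iteration 1: 6 new —
  {A,B,F}  = {B,F} ∪ {A}
  {A,D,F}  = {B,C,E}ᶜ
  {A,B,C,E}  = {B,C,E} ∪ {A}
  {A,C,D,E}  = {B,F}ᶜ
  {B,C,E,F}  = {B,C,E} ∪ {B,F}
  {B,C,D,E,F}  = {A}ᶜ
  — 11 sets.
Iteration 2: +7 →
  {A,D}  = {B,C,E,F}ᶜ
  {D,F}  = {A,B,C,E}ᶜ
  {C,D,E}  = {A,B,F}ᶜ
  {A,B,D,F}  = {B,F} ∪ {A,D,F}
  {A,B,C,D,E}  = {B,C,E} ∪ {A,C,D,E}
  {A,B,C,E,F}  = {B,F} ∪ {A,B,C,E}
  {A,C,D,E,F}  = {A,D,F} ∪ {A,C,D,E}
  — 18 sets.
Iteration 3: +7 →
  {B}  = {A,C,D,E,F}ᶜ
  {D}  = {A,B,C,E,F}ᶜ
  {F}  = {A,B,C,D,E}ᶜ
  {C,E}  = {A,B,D,F}ᶜ
  {B,D,F}  = {B,F} ∪ {D,F}
  {B,C,D,E}  = {C,D,E} ∪ {B,C,E}
  {C,D,E,F}  = {C,D,E} ∪ {D,F}
  — 25 sets.
Iteration 4: +6 →
  {A,B}  = {C,D,E,F}ᶜ
  {A,F}  = {B,C,D,E}ᶜ
  {B,D}  = {B} ∪ {D}
  {A,B,D}  = {B} ∪ {A,D}
  {A,C,E}  = {B,D,F}ᶜ
  {C,E,F}  = {F} ∪ {C,E}
  — 31 sets.
Iteration 5: +1 →
  {A,C,E,F}  = {B,D}ᶜ
  — 32 sets.
Iteration 6: closed — nothing new.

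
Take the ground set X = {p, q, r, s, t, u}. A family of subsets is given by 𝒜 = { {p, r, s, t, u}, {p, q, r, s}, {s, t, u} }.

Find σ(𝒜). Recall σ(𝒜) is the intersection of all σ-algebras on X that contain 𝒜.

Begin from { {}, {s, t, u}, {p, q, r, s}, {p, r, s, t, u}, X } (that is, 𝒜 plus ∅ and X).
Pass 1: 3 new —
  {q}  = X∖{p, r, s, t, u}
  {t, u}  = X∖{p, q, r, s}
  {p, q, r}  = X∖{s, t, u}
Pass 2: 3 new —
  {q, t, u}  = {q} ∪ {t, u}
  {q, s, t, u}  = {q} ∪ {s, t, u}
  {p, q, r, t, u}  = {p, q, r} ∪ {t, u}
Pass 3 adds 3:
  {s}  = X∖{p, q, r, t, u}
  {p, r}  = X∖{q, s, t, u}
  {p, r, s}  = X∖{q, t, u}
Pass 4 (2 new):
  {q, s}  = {s} ∪ {q}
  {p, r, t, u}  = {t, u} ∪ {p, r}
Pass 5: stable.

|σ(𝒜)| = 16.  σ(𝒜) = { {}, {q}, {s}, {p, r}, {q, s}, {t, u}, {p, q, r}, {p, r, s}, {q, t, u}, {s, t, u}, {p, q, r, s}, {p, r, t, u}, {q, s, t, u}, {p, q, r, t, u}, {p, r, s, t, u}, X }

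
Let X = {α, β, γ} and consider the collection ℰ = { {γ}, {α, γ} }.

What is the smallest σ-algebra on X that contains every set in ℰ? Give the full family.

σ(ℰ) = { {}, {α}, {β}, {γ}, {α, β}, {α, γ}, {β, γ}, X }

Check:
Take S₀ = ℰ ∪ {∅, X} = { {}, {γ}, {α, γ}, X }.
Pass 1: +2 →
  {β}  = ᶜ of {α, γ}
  {α, β}  = ᶜ of {γ}
Pass 2 (1 new):
  {β, γ}  = {γ} ∪ {β}
Pass 3: +1 →
  {α}  = ᶜ of {β, γ}
Pass 4: closed — nothing new.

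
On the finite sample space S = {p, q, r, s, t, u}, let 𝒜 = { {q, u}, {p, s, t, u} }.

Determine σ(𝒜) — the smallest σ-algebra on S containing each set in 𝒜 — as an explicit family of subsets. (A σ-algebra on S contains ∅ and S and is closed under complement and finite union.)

Seed the family with 𝒜 together with ∅ and S: { {}, {q, u}, {p, s, t, u}, S }.
Iteration 1: +3 →
  {q, r}  = ᶜ of {p, s, t, u}
  {p, r, s, t}  = ᶜ of {q, u}
  {p, q, s, t, u}  = {p, s, t, u} ∪ {q, u}
  (now 7)
Iteration 2: 4 new —
  {r}  = ᶜ of {p, q, s, t, u}
  {q, r, u}  = {q, r} ∪ {q, u}
  {p, q, r, s, t}  = {q, r} ∪ {p, r, s, t}
  {p, r, s, t, u}  = {p, r, s, t} ∪ {p, s, t, u}
  (now 11)
Iteration 3 (3 new):
  {q}  = ᶜ of {p, r, s, t, u}
  {u}  = ᶜ of {p, q, r, s, t}
  {p, s, t}  = ᶜ of {q, r, u}
  (now 14)
Iteration 4. New:
  {r, u}  = {r} ∪ {u}
  {p, q, s, t}  = {p, s, t} ∪ {q}
  (now 16)
Iteration 5: stable.

Hence σ(𝒜) has 16 members: { {}, {q}, {r}, {u}, {q, r}, {q, u}, {r, u}, {p, s, t}, {q, r, u}, {p, q, s, t}, {p, r, s, t}, {p, s, t, u}, {p, q, r, s, t}, {p, q, s, t, u}, {p, r, s, t, u}, S }.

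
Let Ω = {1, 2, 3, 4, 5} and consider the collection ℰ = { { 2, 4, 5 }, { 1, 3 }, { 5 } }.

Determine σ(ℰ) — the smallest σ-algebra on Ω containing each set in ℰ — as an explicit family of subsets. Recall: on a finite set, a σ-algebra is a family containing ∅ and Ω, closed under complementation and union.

Start: ℰ ∪ {∅, Ω} = { {}, { 5 }, { 1, 3 }, { 2, 4, 5 }, Ω }.
Iteration 1 (2 new):
  { 1, 3, 5 }  = { 1, 3 } ∪ { 5 }
  { 1, 2, 3, 4 }  = ᶜ of { 5 }
  [7 total]
Iteration 2 (1 new):
  { 2, 4 }  = ᶜ of { 1, 3, 5 }
  [8 total]
Iteration 3: stable.

σ(ℰ) = { {}, { 5 }, { 1, 3 }, { 2, 4 }, { 1, 3, 5 }, { 2, 4, 5 }, { 1, 2, 3, 4 }, Ω }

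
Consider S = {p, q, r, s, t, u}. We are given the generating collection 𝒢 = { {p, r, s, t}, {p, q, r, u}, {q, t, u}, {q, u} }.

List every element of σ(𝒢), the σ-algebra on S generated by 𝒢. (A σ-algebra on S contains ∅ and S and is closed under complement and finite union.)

Begin from { {}, {q, u}, {q, t, u}, {p, q, r, u}, {p, r, s, t}, S } (that is, 𝒢 plus ∅ and S).
Pass 1 (3 new):
  {s, t}  = complement {p, q, r, u}
  {p, r, s}  = complement {q, t, u}
  {p, q, r, t, u}  = {q, t, u} ∪ {p, q, r, u}
  [9 total]
Pass 2 (3 new):
  {s}  = complement {p, q, r, t, u}
  {q, s, t, u}  = {q, u} ∪ {s, t}
  {p, q, r, s, u}  = {q, u} ∪ {p, r, s}
  [12 total]
Pass 3 (3 new):
  {t}  = complement {p, q, r, s, u}
  {p, r}  = complement {q, s, t, u}
  {q, s, u}  = {s} ∪ {q, u}
  [15 total]
Pass 4 adds 1:
  {p, r, t}  = complement {q, s, u}
  [16 total]
Pass 5: no new sets; the family is a σ-algebra.

Therefore σ(𝒢) = { {}, {s}, {t}, {p, r}, {q, u}, {s, t}, {p, r, s}, {p, r, t}, {q, s, u}, {q, t, u}, {p, q, r, u}, {p, r, s, t}, {q, s, t, u}, {p, q, r, s, u}, {p, q, r, t, u}, S } (|σ(𝒢)| = 16).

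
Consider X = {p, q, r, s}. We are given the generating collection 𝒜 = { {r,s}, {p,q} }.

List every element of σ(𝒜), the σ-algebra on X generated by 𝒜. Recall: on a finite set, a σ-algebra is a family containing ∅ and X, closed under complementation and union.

σ(𝒜) (4 sets): { ∅, {p,q}, {r,s}, X }

Derivation:
Take S₀ = 𝒜 ∪ {∅, X} = { ∅, {p,q}, {r,s}, X }.
After Pass 1 the family is unchanged; done.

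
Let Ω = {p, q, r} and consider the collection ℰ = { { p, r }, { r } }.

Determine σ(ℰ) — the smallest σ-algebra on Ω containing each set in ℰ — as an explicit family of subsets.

Start: ℰ ∪ {∅, Ω} = { ∅, { r }, { p, r }, Ω }.
Step 1: +2 →
  { q }  = ᶜ of { p, r }
  { p, q }  = ᶜ of { r }
  |family| = 6
Step 2 adds 1:
  { q, r }  = { r } ∪ { q }
  |family| = 7
Step 3 (1 new):
  { p }  = ᶜ of { q, r }
  |family| = 8
Step 4: no new sets; the family is a σ-algebra.

Therefore σ(ℰ) = { ∅, { p }, { q }, { r }, { p, q }, { p, r }, { q, r }, Ω } (|σ(ℰ)| = 8).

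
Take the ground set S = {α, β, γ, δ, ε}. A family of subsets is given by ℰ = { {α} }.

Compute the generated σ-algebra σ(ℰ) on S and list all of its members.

Answer: σ(ℰ) = { {}, {α}, {β,γ,δ,ε}, S }

Trace:
Begin from { {}, {α}, S } (that is, ℰ plus ∅ and S).
Iteration 1: +1 →
  {β,γ,δ,ε}  = {α}ᶜ
  |family| = 4
Iteration 2 adds nothing — fixpoint reached.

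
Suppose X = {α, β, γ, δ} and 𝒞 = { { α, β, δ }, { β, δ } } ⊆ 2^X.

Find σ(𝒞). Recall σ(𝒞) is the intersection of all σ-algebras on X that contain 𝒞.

σ(𝒞) = { {}, { α }, { γ }, { α, γ }, { β, δ }, { α, β, δ }, { β, γ, δ }, X }

Derivation:
Take S₀ = 𝒞 ∪ {∅, X} = { {}, { β, δ }, { α, β, δ }, X }.
Step 1 adds 2:
  { γ }  = ᶜ of { α, β, δ }
  { α, γ }  = ᶜ of { β, δ }
  [6 total]
Step 2: 1 new —
  { β, γ, δ }  = { γ } ∪ { β, δ }
  [7 total]
Step 3 adds 1:
  { α }  = ᶜ of { β, γ, δ }
  [8 total]
Step 4: stable.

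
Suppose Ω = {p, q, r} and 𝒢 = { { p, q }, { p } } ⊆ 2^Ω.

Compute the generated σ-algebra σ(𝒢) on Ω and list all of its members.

Answer: σ(𝒢) = { ∅, { p }, { q }, { r }, { p, q }, { p, r }, { q, r }, Ω }

Check:
Seed the family with 𝒢 together with ∅ and Ω: { ∅, { p }, { p, q }, Ω }.
Round 1 (2 new):
  { r }  = ᶜ of { p, q }
  { q, r }  = ᶜ of { p }
  (now 6)
Round 2. New:
  { p, r }  = { r } ∪ { p }
  (now 7)
Round 3 (1 new):
  { q }  = ᶜ of { p, r }
  (now 8)
Round 4 adds nothing — fixpoint reached.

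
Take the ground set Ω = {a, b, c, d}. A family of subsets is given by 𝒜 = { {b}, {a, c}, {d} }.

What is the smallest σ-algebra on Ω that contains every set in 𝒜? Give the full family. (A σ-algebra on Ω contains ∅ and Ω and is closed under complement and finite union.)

Start: 𝒜 ∪ {∅, Ω} = { {}, {b}, {d}, {a, c}, Ω }.
Iteration 1: 3 new —
  {b, d}  = {a, c}ᶜ
  {a, b, c}  = {d}ᶜ
  {a, c, d}  = {b}ᶜ
  — 8 sets.
After Iteration 2 the family is unchanged; done.

Therefore σ(𝒜) = { {}, {b}, {d}, {a, c}, {b, d}, {a, b, c}, {a, c, d}, Ω } (|σ(𝒜)| = 8).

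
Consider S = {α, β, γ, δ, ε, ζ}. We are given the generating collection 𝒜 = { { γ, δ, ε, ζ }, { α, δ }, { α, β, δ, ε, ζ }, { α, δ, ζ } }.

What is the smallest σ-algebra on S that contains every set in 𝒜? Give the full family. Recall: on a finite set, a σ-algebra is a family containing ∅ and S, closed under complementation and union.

Answer: σ(𝒜) = { {  }, { α }, { β }, { γ }, { δ }, { ε }, { ζ }, { α, β }, { α, γ }, { α, δ }, { α, ε }, { α, ζ }, { β, γ }, { β, δ }, { β, ε }, { β, ζ }, { γ, δ }, { γ, ε }, { γ, ζ }, { δ, ε }, { δ, ζ }, { ε, ζ }, { α, β, γ }, { α, β, δ }, { α, β, ε }, { α, β, ζ }, { α, γ, δ }, { α, γ, ε }, { α, γ, ζ }, { α, δ, ε }, { α, δ, ζ }, { α, ε, ζ }, { β, γ, δ }, { β, γ, ε }, { β, γ, ζ }, { β, δ, ε }, { β, δ, ζ }, { β, ε, ζ }, { γ, δ, ε }, { γ, δ, ζ }, { γ, ε, ζ }, { δ, ε, ζ }, { α, β, γ, δ }, { α, β, γ, ε }, { α, β, γ, ζ }, { α, β, δ, ε }, { α, β, δ, ζ }, { α, β, ε, ζ }, { α, γ, δ, ε }, { α, γ, δ, ζ }, { α, γ, ε, ζ }, { α, δ, ε, ζ }, { β, γ, δ, ε }, { β, γ, δ, ζ }, { β, γ, ε, ζ }, { β, δ, ε, ζ }, { γ, δ, ε, ζ }, { α, β, γ, δ, ε }, { α, β, γ, δ, ζ }, { α, β, γ, ε, ζ }, { α, β, δ, ε, ζ }, { α, γ, δ, ε, ζ }, { β, γ, δ, ε, ζ }, S }

Check:
Initial family (6 sets): { {  }, { α, δ }, { α, δ, ζ }, { γ, δ, ε, ζ }, { α, β, δ, ε, ζ }, S }.
Round 1 (5 new):
  { γ }  = complement { α, β, δ, ε, ζ }
  { α, β }  = complement { γ, δ, ε, ζ }
  { β, γ, ε }  = complement { α, δ, ζ }
  { β, γ, ε, ζ }  = complement { α, δ }
  { α, γ, δ, ε, ζ }  = { α, δ } ∪ { γ, δ, ε, ζ }
  [11 total]
Round 2: +10 →
  { β }  = complement { α, γ, δ, ε, ζ }
  { α, β, γ }  = { α, β } ∪ { γ }
  { α, β, δ }  = { α, β } ∪ { α, δ }
  { α, γ, δ }  = { γ } ∪ { α, δ }
  { α, β, γ, ε }  = { α, β } ∪ { β, γ, ε }
  { α, β, δ, ζ }  = { α, β } ∪ { α, δ, ζ }
  { α, γ, δ, ζ }  = { α, δ, ζ } ∪ { γ }
  { α, β, γ, δ, ε }  = { β, γ, ε } ∪ { α, δ }
  { α, β, γ, ε, ζ }  = { α, β } ∪ { β, γ, ε, ζ }
  { β, γ, δ, ε, ζ }  = { γ, δ, ε, ζ } ∪ { β, γ, ε }
  [21 total]
Round 3: +12 →
  { α }  = complement { β, γ, δ, ε, ζ }
  { δ }  = complement { α, β, γ, ε, ζ }
  { ζ }  = complement { α, β, γ, δ, ε }
  { β, γ }  = { β } ∪ { γ }
  { β, ε }  = complement { α, γ, δ, ζ }
  { γ, ε }  = complement { α, β, δ, ζ }
  { δ, ζ }  = complement { α, β, γ, ε }
  { β, ε, ζ }  = complement { α, γ, δ }
  { γ, ε, ζ }  = complement { α, β, δ }
  { δ, ε, ζ }  = complement { α, β, γ }
  { α, β, γ, δ }  = { β } ∪ { α, γ, δ }
  { α, β, γ, δ, ζ }  = { β } ∪ { α, γ, δ, ζ }
  [33 total]
Round 4 (26 new):
  { ε }  = complement { α, β, γ, δ, ζ }
  { α, γ }  = { α } ∪ { γ }
  { α, ζ }  = { α } ∪ { ζ }
  { β, δ }  = { β } ∪ { δ }
  { β, ζ }  = { β } ∪ { ζ }
  { γ, δ }  = { γ } ∪ { δ }
  { γ, ζ }  = { ζ } ∪ { γ }
  { ε, ζ }  = complement { α, β, γ, δ }
  { α, β, ε }  = { β, ε } ∪ { α, β }
  { α, β, ζ }  = { α, β } ∪ { ζ }
  { α, γ, ε }  = { α } ∪ { γ, ε }
  { β, γ, δ }  = { β, γ } ∪ { δ }
  { β, γ, ζ }  = { ζ } ∪ { β, γ }
  { β, δ, ε }  = { β, ε } ∪ { δ }
  { β, δ, ζ }  = { β } ∪ { δ, ζ }
  { γ, δ, ε }  = { δ } ∪ { γ, ε }
  { γ, δ, ζ }  = { γ } ∪ { δ, ζ }
  { α, β, γ, ζ }  = { α, β, γ } ∪ { ζ }
  { α, β, δ, ε }  = { β, ε } ∪ { α, β, δ }
  { α, β, ε, ζ }  = { α, β } ∪ { β, ε, ζ }
  { α, γ, δ, ε }  = { α, γ, δ } ∪ { γ, ε }
  { α, γ, ε, ζ }  = { α } ∪ { γ, ε, ζ }
  { α, δ, ε, ζ }  = complement { β, γ }
  { β, γ, δ, ε }  = { β, γ, ε } ∪ { δ }
  { β, γ, δ, ζ }  = { β, γ } ∪ { δ, ζ }
  { β, δ, ε, ζ }  = { β, ε } ∪ { δ, ζ }
  [59 total]
Round 5: +5 →
  { α, ε }  = complement { β, γ, δ, ζ }
  { δ, ε }  = complement { α, β, γ, ζ }
  { α, γ, ζ }  = complement { β, δ, ε }
  { α, δ, ε }  = complement { β, γ, ζ }
  { α, ε, ζ }  = complement { β, γ, δ }
  [64 total]
Round 6 adds nothing — fixpoint reached.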